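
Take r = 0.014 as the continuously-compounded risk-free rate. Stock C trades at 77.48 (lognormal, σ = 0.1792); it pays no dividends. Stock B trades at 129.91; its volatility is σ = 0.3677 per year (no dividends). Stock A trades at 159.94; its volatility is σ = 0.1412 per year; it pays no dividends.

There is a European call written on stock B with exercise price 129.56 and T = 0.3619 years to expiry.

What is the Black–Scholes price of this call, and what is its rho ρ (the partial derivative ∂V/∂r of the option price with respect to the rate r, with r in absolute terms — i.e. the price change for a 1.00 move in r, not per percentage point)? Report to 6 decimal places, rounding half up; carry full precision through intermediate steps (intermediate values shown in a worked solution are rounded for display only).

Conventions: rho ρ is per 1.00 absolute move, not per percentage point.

price = 11.905918
ρ = 21.921613

σ√T = 0.3677·√0.3619 = 0.221201
d₁ = (ln(S/K) + (r+σ²/2)T) / (σ√T) = (ln(129.91/129.56) + (0.014+0.3677²/2)·0.3619) / 0.221201 = (0.002698 + 0.029532) / 0.221201 = 0.145702
d₂ = d₁ − σ√T = 0.145702 − 0.221201 = -0.075500
e^{−rT} = 0.994946
N(d₁) = 0.557922,  N(d₂) = 0.469909
Call price V = S·N(d₁) − K·e^{−rT}·N(d₂) = 72.479595 − 60.573676 = 11.905918
ρ = K·T·e^{−rT}·N(d₂) = 21.921613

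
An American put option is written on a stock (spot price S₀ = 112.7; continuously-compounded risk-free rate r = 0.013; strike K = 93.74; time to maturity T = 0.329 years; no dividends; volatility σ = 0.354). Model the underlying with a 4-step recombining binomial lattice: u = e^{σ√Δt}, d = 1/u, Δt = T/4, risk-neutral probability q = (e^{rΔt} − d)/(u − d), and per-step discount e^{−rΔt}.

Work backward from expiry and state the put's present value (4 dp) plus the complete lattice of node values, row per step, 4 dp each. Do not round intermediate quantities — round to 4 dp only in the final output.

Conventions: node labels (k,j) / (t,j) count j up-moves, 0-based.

params: Δt=0.08225 u=1.10686 d=0.90346 q=0.47990 e^(-rΔt)=0.99893
t_4 payoffs: 18.6542 1.7500 0.0000 0.0000 0.0000
k=3: node(3,0) S=83.1092 payoff=10.6308 vs cont=10.5306 → 10.6308 [stop]  node(3,1) S=101.8198 payoff=0.0000 vs cont=0.9092 → 0.9092 [wait]  node(3,2) S=124.7428 payoff=0.0000 vs cont=0.0000 → 0.0000 [wait]  node(3,3) S=152.8265 payoff=0.0000 vs cont=0.0000 → 0.0000 [wait]
k=2: node(2,0) S=91.9900 payoff=1.7500 vs cont=5.9590 → 5.9590 [wait]  node(2,1) S=112.7000 payoff=0.0000 vs cont=0.4724 → 0.4724 [wait]  node(2,2) S=138.0725 payoff=0.0000 vs cont=0.0000 → 0.0000 [wait]
k=1: node(1,0) S=101.8198 payoff=0.0000 vs cont=3.3224 → 3.3224 [wait]  node(1,1) S=124.7428 payoff=0.0000 vs cont=0.2454 → 0.2454 [wait]
k=0: node(0,0) S=112.7000 payoff=0.0000 vs cont=1.8438 → 1.8438 [wait]

price = 1.8438
tree:
1.8438
3.3224 0.2454
5.9590 0.4724 0.0000
10.6308 0.9092 0.0000 0.0000
18.6542 1.7500 0.0000 0.0000 0.0000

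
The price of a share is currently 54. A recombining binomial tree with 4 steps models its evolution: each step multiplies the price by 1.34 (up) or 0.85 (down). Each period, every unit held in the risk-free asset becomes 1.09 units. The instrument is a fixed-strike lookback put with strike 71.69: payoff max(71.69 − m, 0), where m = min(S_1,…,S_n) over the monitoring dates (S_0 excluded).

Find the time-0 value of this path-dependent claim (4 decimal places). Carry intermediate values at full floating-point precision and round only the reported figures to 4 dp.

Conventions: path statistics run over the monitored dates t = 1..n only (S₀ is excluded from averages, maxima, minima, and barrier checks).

price = 14.5179

With p* = (R−d)/(u−d) = 0.4898, sum probability × payoff across the paths and divide by R^4.
Enumerate all 2^4 = 16 price paths (U = up ×1.34, D = down ×0.85); each path with k up-moves has probability p*^k·(1−p*)^(4−k).
DDDD: m=28.1883, payoff=43.5017, prob=0.067760
UDDD: m=44.4381, payoff=27.2519, prob=0.065050
DUDD: m=44.4381, payoff=27.2519, prob=0.065050
UUDD: m=70.0553, payoff=1.6347, prob=0.062448
DDUD: m=39.0150, payoff=32.6750, prob=0.065050
UDUD: m=61.5060, payoff=10.1840, prob=0.062448
DUUD: m=45.9000, payoff=25.7900, prob=0.062448
UUUD: m=72.3600, payoff=0.0000, prob=0.059950
DDDU: m=33.1628, payoff=38.5273, prob=0.065050
UDDU: m=52.2801, payoff=19.4099, prob=0.062448
DUDU: m=45.9000, payoff=25.7900, prob=0.062448
UUDU: m=72.3600, payoff=0.0000, prob=0.059950
DDUU: m=39.0150, payoff=32.6750, prob=0.062448
UDUU: m=61.5060, payoff=10.1840, prob=0.059950
DUUU: m=45.9000, payoff=25.7900, prob=0.059950
UUUU: m=72.3600, payoff=0.0000, prob=0.057552
Price = Σ prob·payoff / R^4 = 20.493217 / 1.411582 = 14.5179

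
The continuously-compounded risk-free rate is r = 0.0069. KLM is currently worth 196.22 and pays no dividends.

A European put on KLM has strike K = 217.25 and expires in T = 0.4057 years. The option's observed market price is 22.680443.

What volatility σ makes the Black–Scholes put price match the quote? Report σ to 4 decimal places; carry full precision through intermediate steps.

sigma = 0.1722

At σ = 0.1722 the Black–Scholes value reproduces the quote:
σ√T = 0.1722·√0.4057 = 0.109682
d₁ = (ln(S/K) + (r+σ²/2)T) / (σ√T) = (ln(196.22/217.25) + (0.0069+0.1722²/2)·0.4057) / 0.109682 = (-0.101812 + 0.008814) / 0.109682 = -0.847886
d₂ = d₁ − σ√T = -0.847886 − 0.109682 = -0.957568
e^{−rT} = 0.997205
N(−d₁) = 0.801749,  N(−d₂) = 0.830860
V = K·e^{−rT}·N(−d₂) − S·N(−d₁) = 179.999676 − 157.319233 = 22.680443 (the observed quote) — the price is monotone increasing in volatility, hence this σ is the only solution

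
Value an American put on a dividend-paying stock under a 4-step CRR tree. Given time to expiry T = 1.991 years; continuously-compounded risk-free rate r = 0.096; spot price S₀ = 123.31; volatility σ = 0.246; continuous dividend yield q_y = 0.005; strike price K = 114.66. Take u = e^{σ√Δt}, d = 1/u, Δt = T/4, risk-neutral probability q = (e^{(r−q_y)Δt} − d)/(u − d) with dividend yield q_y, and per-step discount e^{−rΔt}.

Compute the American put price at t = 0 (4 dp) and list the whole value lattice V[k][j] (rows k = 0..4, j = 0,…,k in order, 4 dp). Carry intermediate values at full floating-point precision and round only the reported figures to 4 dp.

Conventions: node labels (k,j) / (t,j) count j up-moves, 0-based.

Δt=0.49775  u=1.18953  d=0.84067  q=0.58954  discount=0.95334
step 4 (expiry): payoffs max(K−S,0) = 53.0715 27.5137 0.0000 0.0000 0.0000
k=3: (k=3,j=0): S=73.2613, K−S=41.3987, hold=36.2308 ⇒ V=41.3987 exercise | (k=3,j=1): S=103.6630, K−S=10.9970, hold=10.7662 ⇒ V=10.9970 exercise | (k=3,j=2): S=146.6807, K−S=0.0000, hold=0.0000 ⇒ V=0.0000 continue | (k=3,j=3): S=207.5497, K−S=0.0000, hold=0.0000 ⇒ V=0.0000 continue
k=2: (k=2,j=0): S=87.1463, K−S=27.5137, hold=22.3802 ⇒ V=27.5137 exercise | (k=2,j=1): S=123.3100, K−S=0.0000, hold=4.3032 ⇒ V=4.3032 continue | (k=2,j=2): S=174.4807, K−S=0.0000, hold=0.0000 ⇒ V=0.0000 continue
k=1: (k=1,j=0): S=103.6630, K−S=10.9970, hold=13.1848 ⇒ V=13.1848 continue | (k=1,j=1): S=146.6807, K−S=0.0000, hold=1.6839 ⇒ V=1.6839 continue
k=0: (k=0,j=0): S=123.3100, K−S=0.0000, hold=6.1056 ⇒ V=6.1056 continue

price = 6.1056
tree:
6.1056
13.1848 1.6839
27.5137 4.3032 0.0000
41.3987 10.9970 0.0000 0.0000
53.0715 27.5137 0.0000 0.0000 0.0000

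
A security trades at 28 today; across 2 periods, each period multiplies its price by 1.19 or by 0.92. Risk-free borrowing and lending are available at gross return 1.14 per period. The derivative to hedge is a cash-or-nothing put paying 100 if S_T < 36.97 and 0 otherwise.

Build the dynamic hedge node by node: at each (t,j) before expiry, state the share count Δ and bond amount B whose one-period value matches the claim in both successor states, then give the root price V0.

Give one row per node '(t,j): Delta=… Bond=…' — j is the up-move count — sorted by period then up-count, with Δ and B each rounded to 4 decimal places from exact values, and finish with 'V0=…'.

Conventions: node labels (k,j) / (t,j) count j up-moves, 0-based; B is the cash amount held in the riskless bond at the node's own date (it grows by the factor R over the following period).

Arbitrage-free pricing uses the up-move probability p* = (R−d)/(u−d) = 0.8148, discounting each step at R = 1.14.
At maturity the claim pays: V(2,0)=100.0000, V(2,1)=100.0000, V(2,2)=0.0000
(1,0): S=25.7600. Δ = (V_up−V_dn)/(S_up−S_dn) = (100.0000−100.0000)/(30.6544−23.6992) = 0.0000. V = [p*·100.0000 + (1−p*)·100.0000]/1.14 = 87.7193. B = V − Δ·S = 87.7193.
(1,1): S=33.3200. Δ = (V_up−V_dn)/(S_up−S_dn) = (0.0000−100.0000)/(39.6508−30.6544) = -11.1156. V = [p*·0.0000 + (1−p*)·100.0000]/1.14 = 16.2443. B = V − Δ·S = 386.6147.
(0,0): S=28.0000. Δ = (V_up−V_dn)/(S_up−S_dn) = (16.2443−87.7193)/(33.3200−25.7600) = -9.4544. V = [p*·16.2443 + (1−p*)·87.7193]/1.14 = 25.8600. B = V − Δ·S = 290.5822.
Verification: the root portfolio costs Δ(0,0)·S0 + B(0,0) = 25.8600, matching V0.

(0,0): Delta=-9.4544 Bond=290.5822
(1,0): Delta=0.0000 Bond=87.7193
(1,1): Delta=-11.1156 Bond=386.6147
V0=25.8600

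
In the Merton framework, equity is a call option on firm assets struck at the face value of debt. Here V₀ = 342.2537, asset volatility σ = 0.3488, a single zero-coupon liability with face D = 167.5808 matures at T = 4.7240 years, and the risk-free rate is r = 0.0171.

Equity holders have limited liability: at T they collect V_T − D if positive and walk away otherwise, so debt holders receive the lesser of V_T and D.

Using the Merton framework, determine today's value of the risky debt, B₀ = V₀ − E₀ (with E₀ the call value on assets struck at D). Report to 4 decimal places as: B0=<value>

Work the structural quantities from V₀ = 342.2537 against face 167.5808:
d₁ = [ln(V₀/D) + (r + σ²/2)T] / (σ√T)
   = [ln(342.2537/167.5808) + (0.0171 + 0.5·0.3488²)·4.7240] / (0.3488·√4.7240)
   = [0.714087 + 0.368145] / 0.758109 = 1.427541
d₂ = d₁ − σ√T = 1.427541 − 0.758109 = 0.669433
N(d₁) = 0.923288,  N(d₂) = 0.748390,  e^(−rT) = 0.922396
E₀ = V₀·N(d₁) − D·e^(−rT)·N(d₂)
   = 342.2537·0.923288 − 167.5808·0.922396·0.748390 = 200.315651
B₀ = V₀ − E₀ = 342.2537 − 200.315651 = 141.938049

B0=141.9380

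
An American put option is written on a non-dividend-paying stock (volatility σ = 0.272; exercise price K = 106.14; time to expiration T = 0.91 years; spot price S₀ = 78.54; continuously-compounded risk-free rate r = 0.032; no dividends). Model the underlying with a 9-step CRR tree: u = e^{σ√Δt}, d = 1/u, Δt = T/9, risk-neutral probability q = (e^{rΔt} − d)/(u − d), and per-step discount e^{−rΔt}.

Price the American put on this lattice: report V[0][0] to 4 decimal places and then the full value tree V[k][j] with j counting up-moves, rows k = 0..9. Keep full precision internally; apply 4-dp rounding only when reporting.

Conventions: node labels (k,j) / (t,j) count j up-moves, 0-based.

params: Δt=0.10111 u=1.09034 d=0.91714 q=0.49710 e^(-rΔt)=0.99677
t_9 payoffs: 70.0797 63.2699 55.1742 45.5496 34.1075 20.5046 4.3329 0.0000 0.0000 0.0000
k=8: node(8,0) S=39.3181 payoff=66.8219 vs cont=66.4791 → 66.8219 [stop]  node(8,1) S=46.7430 payoff=59.3970 vs cont=59.0541 → 59.3970 [stop]  node(8,2) S=55.5701 payoff=50.5699 vs cont=50.2270 → 50.5699 [stop]  node(8,3) S=66.0642 payoff=40.0758 vs cont=39.7329 → 40.0758 [stop]  node(8,4) S=78.5400 payoff=27.6000 vs cont=27.2571 → 27.6000 [stop]  node(8,5) S=93.3718 payoff=12.7682 vs cont=12.4254 → 12.7682 [stop]  node(8,6) S=111.0044 payoff=0.0000 vs cont=2.1720 → 2.1720 [wait]  node(8,7) S=131.9669 payoff=0.0000 vs cont=0.0000 → 0.0000 [wait]  node(8,8) S=156.8880 payoff=0.0000 vs cont=0.0000 → 0.0000 [wait]
k=7: node(7,0) S=42.8701 payoff=63.2699 vs cont=62.9270 → 63.2699 [stop]  node(7,1) S=50.9658 payoff=55.1742 vs cont=54.8313 → 55.1742 [stop]  node(7,2) S=60.5904 payoff=45.5496 vs cont=45.2067 → 45.5496 [stop]  node(7,3) S=72.0325 payoff=34.1075 vs cont=33.7646 → 34.1075 [stop]  node(7,4) S=85.6354 payoff=20.5046 vs cont=20.1618 → 20.5046 [stop]  node(7,5) S=101.8071 payoff=4.3329 vs cont=7.4766 → 7.4766 [wait]  node(7,6) S=121.0327 payoff=0.0000 vs cont=1.0888 → 1.0888 [wait]  node(7,7) S=143.8889 payoff=0.0000 vs cont=0.0000 → 0.0000 [wait]
k=6: node(6,0) S=46.7430 payoff=59.3970 vs cont=59.0541 → 59.3970 [stop]  node(6,1) S=55.5701 payoff=50.5699 vs cont=50.2270 → 50.5699 [stop]  node(6,2) S=66.0642 payoff=40.0758 vs cont=39.7329 → 40.0758 [stop]  node(6,3) S=78.5400 payoff=27.6000 vs cont=27.2571 → 27.6000 [stop]  node(6,4) S=93.3718 payoff=12.7682 vs cont=13.9830 → 13.9830 [wait]  node(6,5) S=111.0044 payoff=0.0000 vs cont=4.2873 → 4.2873 [wait]  node(6,6) S=131.9669 payoff=0.0000 vs cont=0.5458 → 0.5458 [wait]
k=5: node(5,0) S=50.9658 payoff=55.1742 vs cont=54.8313 → 55.1742 [stop]  node(5,1) S=60.5904 payoff=45.5496 vs cont=45.2067 → 45.5496 [stop]  node(5,2) S=72.0325 payoff=34.1075 vs cont=33.7646 → 34.1075 [stop]  node(5,3) S=85.6354 payoff=20.5046 vs cont=20.7637 → 20.7637 [wait]  node(5,4) S=101.8071 payoff=4.3329 vs cont=9.1337 → 9.1337 [wait]  node(5,5) S=121.0327 payoff=0.0000 vs cont=2.4195 → 2.4195 [wait]
k=4: node(4,0) S=55.5701 payoff=50.5699 vs cont=50.2270 → 50.5699 [stop]  node(4,1) S=66.0642 payoff=40.0758 vs cont=39.7329 → 40.0758 [stop]  node(4,2) S=78.5400 payoff=27.6000 vs cont=27.3855 → 27.6000 [stop]  node(4,3) S=93.3718 payoff=12.7682 vs cont=14.9340 → 14.9340 [wait]  node(4,4) S=111.0044 payoff=0.0000 vs cont=5.7773 → 5.7773 [wait]
k=3: node(3,0) S=60.5904 payoff=45.5496 vs cont=45.2067 → 45.5496 [stop]  node(3,1) S=72.0325 payoff=34.1075 vs cont=33.7646 → 34.1075 [stop]  node(3,2) S=85.6354 payoff=20.5046 vs cont=21.2349 → 21.2349 [wait]  node(3,3) S=101.8071 payoff=4.3329 vs cont=10.3486 → 10.3486 [wait]
k=2: node(2,0) S=66.0642 payoff=40.0758 vs cont=39.7329 → 40.0758 [stop]  node(2,1) S=78.5400 payoff=27.6000 vs cont=27.6190 → 27.6190 [wait]  node(2,2) S=93.3718 payoff=12.7682 vs cont=15.7722 → 15.7722 [wait]
k=1: node(1,0) S=72.0325 payoff=34.1075 vs cont=33.7740 → 34.1075 [stop]  node(1,1) S=85.6354 payoff=20.5046 vs cont=21.6597 → 21.6597 [wait]
k=0: node(0,0) S=78.5400 payoff=27.6000 vs cont=27.8295 → 27.8295 [wait]

price = 27.8295
tree:
27.8295
34.1075 21.6597
40.0758 27.6190 15.7722
45.5496 34.1075 21.2349 10.3486
50.5699 40.0758 27.6000 14.9340 5.7773
55.1742 45.5496 34.1075 20.7637 9.1337 2.4195
59.3970 50.5699 40.0758 27.6000 13.9830 4.2873 0.5458
63.2699 55.1742 45.5496 34.1075 20.5046 7.4766 1.0888 0.0000
66.8219 59.3970 50.5699 40.0758 27.6000 12.7682 2.1720 0.0000 0.0000
70.0797 63.2699 55.1742 45.5496 34.1075 20.5046 4.3329 0.0000 0.0000 0.0000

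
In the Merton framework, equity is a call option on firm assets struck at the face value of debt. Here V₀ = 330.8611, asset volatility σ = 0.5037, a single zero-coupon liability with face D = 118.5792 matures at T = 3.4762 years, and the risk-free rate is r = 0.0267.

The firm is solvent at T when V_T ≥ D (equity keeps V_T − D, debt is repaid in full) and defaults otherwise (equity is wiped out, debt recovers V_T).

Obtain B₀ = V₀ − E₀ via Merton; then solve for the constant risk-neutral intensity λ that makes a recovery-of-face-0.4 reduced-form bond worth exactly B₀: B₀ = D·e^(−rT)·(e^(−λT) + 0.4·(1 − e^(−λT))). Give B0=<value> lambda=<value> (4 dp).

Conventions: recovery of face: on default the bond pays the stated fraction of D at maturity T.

Work the structural quantities from V₀ = 330.8611 against face 118.5792:
d₁ = [ln(V₀/D) + (r + σ²/2)T] / (σ√T)
   = [ln(330.8611/118.5792) + (0.0267 + 0.5·0.5037²)·3.4762] / (0.5037·√3.4762)
   = [1.026118 + 0.533794] / 0.939127 = 1.661023
d₂ = d₁ − σ√T = 1.661023 − 0.939127 = 0.721896
N(d₁) = 0.951646,  N(d₂) = 0.764821,  e^(−rT) = 0.911363
E₀ = V₀·N(d₁) − D·e^(−rT)·N(d₂)
   = 330.8611·0.951646 − 118.5792·0.911363·0.764821 = 232.209365
B₀ = V₀ − E₀ = 330.8611 − 232.209365 = 98.651735
e^(−λT) = (B₀·e^(rT)/D − 0.4)/(1 − 0.4) = (98.6517·1.097258/118.5792 − 0.4)/0.6 = 0.85476920
λ = −ln(0.85476920)/3.4762 = 0.045142

B0=98.6517 lambda=0.0451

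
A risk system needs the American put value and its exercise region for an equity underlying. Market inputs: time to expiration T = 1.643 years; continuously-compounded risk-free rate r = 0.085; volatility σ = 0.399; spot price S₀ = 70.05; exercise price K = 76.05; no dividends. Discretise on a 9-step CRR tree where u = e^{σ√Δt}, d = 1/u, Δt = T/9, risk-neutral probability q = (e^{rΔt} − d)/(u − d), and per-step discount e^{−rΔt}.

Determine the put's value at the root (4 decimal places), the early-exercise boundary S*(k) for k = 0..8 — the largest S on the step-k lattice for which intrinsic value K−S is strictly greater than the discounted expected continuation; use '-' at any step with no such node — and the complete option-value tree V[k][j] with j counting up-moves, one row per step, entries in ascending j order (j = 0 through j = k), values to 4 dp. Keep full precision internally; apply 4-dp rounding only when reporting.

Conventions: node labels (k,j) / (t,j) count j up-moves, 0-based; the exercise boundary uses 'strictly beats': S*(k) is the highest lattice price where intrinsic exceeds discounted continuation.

price = 13.6256
boundary = - - 49.8118 42.0043 49.8118 42.0043 49.8118 59.0704 49.8118
tree:
13.6256
19.1907 8.5531
26.2382 12.8273 4.5980
34.0457 18.6668 7.4590 1.9155
40.6294 26.2382 11.7698 3.4336 0.4758
46.1812 34.0457 17.9486 6.0336 0.9726 0.0000
50.8628 40.6294 26.2382 10.3199 1.9881 0.0000 0.0000
54.8106 46.1812 34.0457 16.9796 4.0639 0.0000 0.0000 0.0000
58.1397 50.8628 40.6294 26.2382 8.3068 0.0000 0.0000 0.0000 0.0000
60.9469 54.8106 46.1812 34.0457 16.9796 0.0000 0.0000 0.0000 0.0000 0.0000

Δt=0.18256  u=1.18587  d=0.84326  q=0.50313  discount=0.98460
step 9 (expiry): payoffs max(K−S,0) = 60.9469 54.8106 46.1812 34.0457 16.9796 0.0000 0.0000 0.0000 0.0000 0.0000
step 8: (k=8,j=0): S=17.9103, K−S=58.1397, hold=56.9687 ⇒ V=58.1397 exercise | (k=8,j=1): S=25.1872, K−S=50.8628, hold=49.6918 ⇒ V=50.8628 exercise | (k=8,j=2): S=35.4206, K−S=40.6294, hold=39.4584 ⇒ V=40.6294 exercise | (k=8,j=3): S=49.8118, K−S=26.2382, hold=25.0672 ⇒ V=26.2382 exercise | (k=8,j=4): S=70.0500, K−S=6.0000, hold=8.3068 ⇒ V=8.3068 continue | (k=8,j=5): S=98.5109, K−S=0.0000, hold=0.0000 ⇒ V=0.0000 continue | (k=8,j=6): S=138.5352, K−S=0.0000, hold=0.0000 ⇒ V=0.0000 continue | (k=8,j=7): S=194.8212, K−S=0.0000, hold=0.0000 ⇒ V=0.0000 continue | (k=8,j=8): S=273.9758, K−S=0.0000, hold=0.0000 ⇒ V=0.0000 continue  boundary S*=49.8118
step 7: (k=7,j=0): S=21.2394, K−S=54.8106, hold=53.6396 ⇒ V=54.8106 exercise | (k=7,j=1): S=29.8688, K−S=46.1812, hold=45.0102 ⇒ V=46.1812 exercise | (k=7,j=2): S=42.0043, K−S=34.0457, hold=32.8747 ⇒ V=34.0457 exercise | (k=7,j=3): S=59.0704, K−S=16.9796, hold=16.9513 ⇒ V=16.9796 exercise | (k=7,j=4): S=83.0704, K−S=0.0000, hold=4.0639 ⇒ V=4.0639 continue | (k=7,j=5): S=116.8213, K−S=0.0000, hold=0.0000 ⇒ V=0.0000 continue | (k=7,j=6): S=164.2851, K−S=0.0000, hold=0.0000 ⇒ V=0.0000 continue | (k=7,j=7): S=231.0331, K−S=0.0000, hold=0.0000 ⇒ V=0.0000 continue  boundary S*=59.0704
step 6: (k=6,j=0): S=25.1872, K−S=50.8628, hold=49.6918 ⇒ V=50.8628 exercise | (k=6,j=1): S=35.4206, K−S=40.6294, hold=39.4584 ⇒ V=40.6294 exercise | (k=6,j=2): S=49.8118, K−S=26.2382, hold=25.0672 ⇒ V=26.2382 exercise | (k=6,j=3): S=70.0500, K−S=6.0000, hold=10.3199 ⇒ V=10.3199 continue | (k=6,j=4): S=98.5109, K−S=0.0000, hold=1.9881 ⇒ V=1.9881 continue | (k=6,j=5): S=138.5352, K−S=0.0000, hold=0.0000 ⇒ V=0.0000 continue | (k=6,j=6): S=194.8212, K−S=0.0000, hold=0.0000 ⇒ V=0.0000 continue  boundary S*=49.8118
step 5: (k=5,j=0): S=29.8688, K−S=46.1812, hold=45.0102 ⇒ V=46.1812 exercise | (k=5,j=1): S=42.0043, K−S=34.0457, hold=32.8747 ⇒ V=34.0457 exercise | (k=5,j=2): S=59.0704, K−S=16.9796, hold=17.9486 ⇒ V=17.9486 continue | (k=5,j=3): S=83.0704, K−S=0.0000, hold=6.0336 ⇒ V=6.0336 continue | (k=5,j=4): S=116.8213, K−S=0.0000, hold=0.9726 ⇒ V=0.9726 continue | (k=5,j=5): S=164.2851, K−S=0.0000, hold=0.0000 ⇒ V=0.0000 continue  boundary S*=42.0043
step 4: (k=4,j=0): S=35.4206, K−S=40.6294, hold=39.4584 ⇒ V=40.6294 exercise | (k=4,j=1): S=49.8118, K−S=26.2382, hold=25.5473 ⇒ V=26.2382 exercise | (k=4,j=2): S=70.0500, K−S=6.0000, hold=11.7698 ⇒ V=11.7698 continue | (k=4,j=3): S=98.5109, K−S=0.0000, hold=3.4336 ⇒ V=3.4336 continue | (k=4,j=4): S=138.5352, K−S=0.0000, hold=0.4758 ⇒ V=0.4758 continue  boundary S*=49.8118
step 3: (k=3,j=0): S=42.0043, K−S=34.0457, hold=32.8747 ⇒ V=34.0457 exercise | (k=3,j=1): S=59.0704, K−S=16.9796, hold=18.6668 ⇒ V=18.6668 continue | (k=3,j=2): S=83.0704, K−S=0.0000, hold=7.4590 ⇒ V=7.4590 continue | (k=3,j=3): S=116.8213, K−S=0.0000, hold=1.9155 ⇒ V=1.9155 continue  boundary S*=42.0043
step 2: (k=2,j=0): S=49.8118, K−S=26.2382, hold=25.9031 ⇒ V=26.2382 exercise | (k=2,j=1): S=70.0500, K−S=6.0000, hold=12.8273 ⇒ V=12.8273 continue | (k=2,j=2): S=98.5109, K−S=0.0000, hold=4.5980 ⇒ V=4.5980 continue  boundary S*=49.8118
step 1: (k=1,j=0): S=59.0704, K−S=16.9796, hold=19.1907 ⇒ V=19.1907 continue | (k=1,j=1): S=83.0704, K−S=0.0000, hold=8.5531 ⇒ V=8.5531 continue  boundary S*=-
step 0: (k=0,j=0): S=70.0500, K−S=6.0000, hold=13.6256 ⇒ V=13.6256 continue  boundary S*=-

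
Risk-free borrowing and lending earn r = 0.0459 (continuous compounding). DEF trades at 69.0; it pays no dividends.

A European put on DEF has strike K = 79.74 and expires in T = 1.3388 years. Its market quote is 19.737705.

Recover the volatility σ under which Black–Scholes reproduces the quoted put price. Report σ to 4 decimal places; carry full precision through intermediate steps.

sigma = 0.5061

At σ = 0.5061 the Black–Scholes value reproduces the quote:
σ√T = 0.5061·√1.3388 = 0.585591
d₁ = (ln(S/K) + (r+σ²/2)T) / (σ√T) = (ln(69.0/79.74) + (0.0459+0.5061²/2)·1.3388) / 0.585591 = (-0.144665 + 0.232909) / 0.585591 = 0.150693
d₂ = d₁ − σ√T = 0.150693 − 0.585591 = -0.434898
e^{−rT} = 0.940399
N(−d₁) = 0.440109,  N(−d₂) = 0.668182
V = K·e^{−rT}·N(−d₂) − S·N(−d₁) = 50.105226 − 30.367522 = 19.737705 (the quoted price), and the Black–Scholes price is strictly increasing in σ, so σ is unique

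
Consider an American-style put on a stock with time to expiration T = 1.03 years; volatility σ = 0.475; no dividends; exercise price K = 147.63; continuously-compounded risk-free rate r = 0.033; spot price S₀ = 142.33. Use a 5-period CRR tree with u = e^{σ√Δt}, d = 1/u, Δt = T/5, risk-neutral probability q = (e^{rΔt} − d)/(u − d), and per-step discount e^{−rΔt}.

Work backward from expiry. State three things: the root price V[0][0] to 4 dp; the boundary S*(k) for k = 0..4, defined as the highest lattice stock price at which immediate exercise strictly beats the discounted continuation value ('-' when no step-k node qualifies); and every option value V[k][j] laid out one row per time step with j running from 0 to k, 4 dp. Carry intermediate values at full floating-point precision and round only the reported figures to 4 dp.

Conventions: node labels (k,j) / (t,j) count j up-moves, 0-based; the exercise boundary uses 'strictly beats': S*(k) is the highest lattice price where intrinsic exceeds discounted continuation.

price = 29.0769
boundary = - - - 74.5433 92.4779
tree:
29.0769
41.2551 15.3252
56.2790 24.3693 5.0200
73.0867 37.5381 9.3946 0.0000
87.5431 55.1521 17.5814 0.0000 0.0000
99.1960 73.0867 32.9026 0.0000 0.0000 0.0000

params: Δt=0.20600 u=1.24059 d=0.80607 q=0.46201 e^(-rΔt)=0.99323
t_5 payoffs: 99.1960 73.0867 32.9026 0.0000 0.0000 0.0000
t_4: node(4,0) S=60.0869 payoff=87.5431 vs cont=86.5430 → 87.5431 [stop]  node(4,1) S=92.4779 payoff=55.1521 vs cont=54.1519 → 55.1521 [stop]  node(4,2) S=142.3300 payoff=5.3000 vs cont=17.5814 → 17.5814 [wait]  node(4,3) S=219.0559 payoff=0.0000 vs cont=0.0000 → 0.0000 [wait]  node(4,4) S=337.1424 payoff=0.0000 vs cont=0.0000 → 0.0000 [wait]  ⇒ S*(4)=92.4779
t_3: node(3,0) S=74.5433 payoff=73.0867 vs cont=72.0865 → 73.0867 [stop]  node(3,1) S=114.7274 payoff=32.9026 vs cont=37.5381 → 37.5381 [wait]  node(3,2) S=176.5736 payoff=0.0000 vs cont=9.3946 → 9.3946 [wait]  node(3,3) S=271.7592 payoff=0.0000 vs cont=0.0000 → 0.0000 [wait]  ⇒ S*(3)=74.5433
t_2: node(2,0) S=92.4779 payoff=55.1521 vs cont=56.2790 → 56.2790 [wait]  node(2,1) S=142.3300 payoff=5.3000 vs cont=24.3693 → 24.3693 [wait]  node(2,2) S=219.0559 payoff=0.0000 vs cont=5.0200 → 5.0200 [wait]  ⇒ S*(2)=-
t_1: node(1,0) S=114.7274 payoff=32.9026 vs cont=41.2551 → 41.2551 [wait]  node(1,1) S=176.5736 payoff=0.0000 vs cont=15.3252 → 15.3252 [wait]  ⇒ S*(1)=-
t_0: node(0,0) S=142.3300 payoff=5.3000 vs cont=29.0769 → 29.0769 [wait]  ⇒ S*(0)=-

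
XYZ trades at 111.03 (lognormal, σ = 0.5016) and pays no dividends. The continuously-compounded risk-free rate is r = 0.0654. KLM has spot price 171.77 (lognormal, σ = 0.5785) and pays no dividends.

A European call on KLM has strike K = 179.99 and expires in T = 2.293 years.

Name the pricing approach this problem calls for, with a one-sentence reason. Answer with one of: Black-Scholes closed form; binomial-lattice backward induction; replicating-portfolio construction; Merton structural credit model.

Key observation: a European-exercise option on KLM struck at 179.99 — a GBM underlying with constant parameters — admits an analytic price: the data contain no early exercise, no discrete tree, no debt structure.

framework: Black-Scholes closed form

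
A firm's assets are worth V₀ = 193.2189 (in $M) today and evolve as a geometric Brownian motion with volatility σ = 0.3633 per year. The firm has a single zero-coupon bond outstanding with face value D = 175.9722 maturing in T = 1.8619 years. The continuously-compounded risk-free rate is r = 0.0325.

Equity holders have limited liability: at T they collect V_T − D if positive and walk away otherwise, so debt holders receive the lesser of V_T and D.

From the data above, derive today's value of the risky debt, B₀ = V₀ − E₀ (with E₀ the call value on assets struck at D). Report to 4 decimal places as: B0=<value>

Apply the equity-as-call identities (strike 175.9722, horizon 1.8619 years):
d₁ = [ln(V₀/D) + (r + σ²/2)T] / (σ√T)
   = [ln(193.2189/175.9722) + (0.0325 + 0.5·0.3633²)·1.8619] / (0.3633·√1.8619)
   = [0.093498 + 0.183385] / 0.495728 = 0.558537
d₂ = d₁ − σ√T = 0.558537 − 0.495728 = 0.062809
N(d₁) = 0.711761,  N(d₂) = 0.525041,  e^(−rT) = 0.941283
E₀ = V₀·N(d₁) − D·e^(−rT)·N(d₂)
   = 193.2189·0.711761 − 175.9722·0.941283·0.525041 = 50.558185
B₀ = V₀ − E₀ = 193.2189 − 50.558185 = 142.660715

B0=142.6607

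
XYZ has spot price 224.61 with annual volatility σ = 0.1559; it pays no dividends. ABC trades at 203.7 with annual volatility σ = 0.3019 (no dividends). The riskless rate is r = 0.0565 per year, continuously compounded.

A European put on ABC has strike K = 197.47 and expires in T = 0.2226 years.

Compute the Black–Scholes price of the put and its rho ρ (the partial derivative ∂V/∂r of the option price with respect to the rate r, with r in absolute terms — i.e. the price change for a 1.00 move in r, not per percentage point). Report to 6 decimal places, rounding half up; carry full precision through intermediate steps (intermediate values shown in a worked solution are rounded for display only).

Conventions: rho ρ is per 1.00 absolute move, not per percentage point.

price = 7.495526
ρ = -17.668835

σ√T = 0.3019·√0.2226 = 0.142438
d₁ = (ln(S/K) + (r+σ²/2)T) / (σ√T) = (ln(203.7/197.47) + (0.0565+0.3019²/2)·0.2226) / 0.142438 = (0.031062 + 0.022721) / 0.142438 = 0.377588
d₂ = d₁ − σ√T = 0.377588 − 0.142438 = 0.235150
e^{−rT} = 0.987502
N(−d₁) = 0.352868,  N(−d₂) = 0.407046
Put price V = K·e^{−rT}·N(−d₂) − S·N(−d₁) = 79.374820 − 71.879294 = 7.495526
ρ = −K·T·e^{−rT}·N(−d₂) = -17.668835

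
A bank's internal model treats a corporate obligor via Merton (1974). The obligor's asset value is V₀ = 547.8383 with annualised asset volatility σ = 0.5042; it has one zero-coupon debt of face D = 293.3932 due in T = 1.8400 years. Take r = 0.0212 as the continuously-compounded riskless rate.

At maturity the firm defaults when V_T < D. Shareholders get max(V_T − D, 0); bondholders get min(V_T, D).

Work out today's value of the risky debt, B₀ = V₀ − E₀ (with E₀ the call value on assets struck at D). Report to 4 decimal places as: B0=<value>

Work the structural quantities from V₀ = 547.8383 against face 293.3932:
d₁ = [ln(V₀/D) + (r + σ²/2)T] / (σ√T)
   = [ln(547.8383/293.3932) + (0.0212 + 0.5·0.5042²)·1.8400] / (0.5042·√1.8400)
   = [0.624466 + 0.272888] / 0.683930 = 1.312056
d₂ = d₁ − σ√T = 1.312056 − 0.683930 = 0.628126
N(d₁) = 0.905249,  N(d₂) = 0.735039,  e^(−rT) = 0.961743
E₀ = V₀·N(d₁) − D·e^(−rT)·N(d₂)
   = 547.8383·0.905249 − 293.3932·0.961743·0.735039 = 288.525094
B₀ = V₀ − E₀ = 547.8383 − 288.525094 = 259.313206

B0=259.3132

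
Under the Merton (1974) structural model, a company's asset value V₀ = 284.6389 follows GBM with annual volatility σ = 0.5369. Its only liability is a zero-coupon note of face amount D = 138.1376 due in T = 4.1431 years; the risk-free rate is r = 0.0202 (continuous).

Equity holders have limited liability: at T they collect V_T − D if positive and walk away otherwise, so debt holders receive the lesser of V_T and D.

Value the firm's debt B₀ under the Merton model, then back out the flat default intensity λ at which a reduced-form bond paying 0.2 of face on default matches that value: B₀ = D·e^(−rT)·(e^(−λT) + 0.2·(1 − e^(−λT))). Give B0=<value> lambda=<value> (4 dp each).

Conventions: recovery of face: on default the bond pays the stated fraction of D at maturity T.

Work the structural quantities from V₀ = 284.6389 against face 138.1376:
d₁ = [ln(V₀/D) + (r + σ²/2)T] / (σ√T)
   = [ln(284.6389/138.1376) + (0.0202 + 0.5·0.5369²)·4.1431] / (0.5369·√4.1431)
   = [0.722971 + 0.680839] / 1.092839 = 1.284554
d₂ = d₁ − σ√T = 1.284554 − 1.092839 = 0.191715
N(d₁) = 0.900526,  N(d₂) = 0.576017,  e^(−rT) = 0.919716
E₀ = V₀·N(d₁) − D·e^(−rT)·N(d₂)
   = 284.6389·0.900526 − 138.1376·0.919716·0.576017 = 183.143240
B₀ = V₀ − E₀ = 284.6389 − 183.143240 = 101.495660
e^(−λT) = (B₀·e^(rT)/D − 0.2)/(1 − 0.2) = (101.4957·1.087292/138.1376 − 0.2)/0.8 = 0.74860129
λ = −ln(0.74860129)/4.1431 = 0.069887

B0=101.4957 lambda=0.0699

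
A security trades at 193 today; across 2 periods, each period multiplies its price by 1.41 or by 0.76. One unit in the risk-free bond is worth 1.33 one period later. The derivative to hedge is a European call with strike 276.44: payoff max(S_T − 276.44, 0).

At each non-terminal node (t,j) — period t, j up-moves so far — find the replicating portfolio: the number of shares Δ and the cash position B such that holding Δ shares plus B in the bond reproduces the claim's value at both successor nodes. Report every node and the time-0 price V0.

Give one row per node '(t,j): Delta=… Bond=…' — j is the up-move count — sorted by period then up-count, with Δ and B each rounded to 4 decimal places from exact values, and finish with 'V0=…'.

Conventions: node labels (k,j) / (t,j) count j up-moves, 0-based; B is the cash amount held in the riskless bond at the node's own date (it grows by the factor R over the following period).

Arbitrage-free pricing uses the up-move probability p* = (R−d)/(u−d) = 0.8769, discounting each step at R = 1.33.
At maturity the claim pays: V(2,0)=0.0000, V(2,1)=0.0000, V(2,2)=107.2633
(1,0): S=146.6800. Δ = (V_up−V_dn)/(S_up−S_dn) = (0.0000−0.0000)/(206.8188−111.4768) = 0.0000. V = [p*·0.0000 + (1−p*)·0.0000]/1.33 = 0.0000. B = V − Δ·S = 0.0000.
(1,1): S=272.1300. Δ = (V_up−V_dn)/(S_up−S_dn) = (107.2633−0.0000)/(383.7033−206.8188) = 0.6064. V = [p*·107.2633 + (1−p*)·0.0000]/1.33 = 70.7231. B = V − Δ·S = -94.2974.
(0,0): S=193.0000. Δ = (V_up−V_dn)/(S_up−S_dn) = (70.7231−0.0000)/(272.1300−146.6800) = 0.5638. V = [p*·70.7231 + (1−p*)·0.0000]/1.33 = 46.6306. B = V − Δ·S = -62.1741.
Sanity check at the root: Δ(0,0)·S0 + B(0,0) reproduces V0 = 46.6306.

(0,0): Delta=0.5638 Bond=-62.1741
(1,0): Delta=0.0000 Bond=0.0000
(1,1): Delta=0.6064 Bond=-94.2974
V0=46.6306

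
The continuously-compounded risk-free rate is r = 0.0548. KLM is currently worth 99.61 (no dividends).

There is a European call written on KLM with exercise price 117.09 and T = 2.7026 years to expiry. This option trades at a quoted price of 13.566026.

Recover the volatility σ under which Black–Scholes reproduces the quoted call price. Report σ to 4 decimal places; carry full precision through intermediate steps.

At σ = 0.2176 the Black–Scholes value reproduces the quote:
σ√T = 0.2176·√2.7026 = 0.357725
d₁ = (ln(S/K) + (r+σ²/2)T) / (σ√T) = (ln(99.61/117.09) + (0.0548+0.2176²/2)·2.7026) / 0.357725 = (-0.161680 + 0.212086) / 0.357725 = 0.140907
d₂ = d₁ − σ√T = 0.140907 − 0.357725 = -0.216819
e^{−rT} = 0.862343
N(d₁) = 0.556028,  N(d₂) = 0.414175
V = S·N(d₁) − K·e^{−rT}·N(d₂) = 55.385966 − 41.819940 = 13.566026 (matching the quote); vega is positive throughout, so no other σ reproduces this price

sigma = 0.2176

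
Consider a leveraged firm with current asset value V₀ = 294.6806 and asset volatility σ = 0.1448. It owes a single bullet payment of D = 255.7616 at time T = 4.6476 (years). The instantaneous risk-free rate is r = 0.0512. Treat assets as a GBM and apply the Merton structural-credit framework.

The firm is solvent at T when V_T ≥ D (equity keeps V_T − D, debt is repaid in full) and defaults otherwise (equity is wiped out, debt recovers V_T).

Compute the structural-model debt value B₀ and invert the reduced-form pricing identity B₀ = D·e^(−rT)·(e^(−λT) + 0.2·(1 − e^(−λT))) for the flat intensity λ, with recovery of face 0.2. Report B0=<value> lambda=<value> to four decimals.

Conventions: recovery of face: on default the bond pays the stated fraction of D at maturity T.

Equity is a call on the firm's assets struck at D = 255.7616:
d₁ = [ln(V₀/D) + (r + σ²/2)T] / (σ√T)
   = [ln(294.6806/255.7616) + (0.0512 + 0.5·0.1448²)·4.6476] / (0.1448·√4.6476)
   = [0.141646 + 0.286680] / 0.312164 = 1.372120
d₂ = d₁ − σ√T = 1.372120 − 0.312164 = 1.059956
N(d₁) = 0.914987,  N(d₂) = 0.855418,  e^(−rT) = 0.788236
E₀ = V₀·N(d₁) − D·e^(−rT)·N(d₂)
   = 294.6806·0.914987 − 255.7616·0.788236·0.855418 = 97.176168
B₀ = V₀ − E₀ = 294.6806 − 97.176168 = 197.504432
e^(−λT) = (B₀·e^(rT)/D − 0.2)/(1 − 0.2) = (197.5044·1.268655/255.7616 − 0.2)/0.8 = 0.97460185
λ = −ln(0.97460185)/4.6476 = 0.005535

B0=197.5044 lambda=0.0055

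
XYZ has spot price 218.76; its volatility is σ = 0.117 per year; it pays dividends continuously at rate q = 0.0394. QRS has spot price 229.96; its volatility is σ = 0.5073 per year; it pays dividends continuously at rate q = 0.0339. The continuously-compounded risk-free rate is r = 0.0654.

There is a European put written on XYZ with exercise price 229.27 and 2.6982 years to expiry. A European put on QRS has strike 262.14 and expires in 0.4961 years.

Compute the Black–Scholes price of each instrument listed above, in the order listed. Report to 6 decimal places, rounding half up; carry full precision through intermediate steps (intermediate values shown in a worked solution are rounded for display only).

price(XYZ put K=229.27) = 12.735123
price(QRS put K=262.14) = 49.582642

[XYZ put K=229.27]
σ√T = 0.117·√2.6982 = 0.192187
d₁ = (ln(S/K) + (r−q+σ²/2)T) / (σ√T) = (ln(218.76/229.27) + (0.0654−0.0394+0.117²/2)·2.6982) / 0.192187 = (-0.046925 + 0.088621) / 0.192187 = 0.216955
d₂ = d₁ − σ√T = 0.216955 − 0.192187 = 0.024769
e^{−rT} = 0.838230
e^{−qT} = 0.899147
N(−d₁) = 0.414122,  N(−d₂) = 0.490120
price = K·e^{−rT}·N(−d₂) − S·e^{−qT}·N(−d₁) = 94.191720 − 81.456598 = 12.735123
[QRS put K=262.14]
σ√T = 0.5073·√0.4961 = 0.357314
d₁ = (ln(S/K) + (r−q+σ²/2)T) / (σ√T) = (ln(229.96/262.14) + (0.0654−0.0339+0.5073²/2)·0.4961) / 0.357314 = (-0.130973 + 0.079464) / 0.357314 = -0.144158
d₂ = d₁ − σ√T = -0.144158 − 0.357314 = -0.501472
e^{−rT} = 0.968076
e^{−qT} = 0.983323
N(−d₁) = 0.557312,  N(−d₂) = 0.691980
price = K·e^{−rT}·N(−d₂) − S·e^{−qT}·N(−d₁) = 175.604829 − 126.022188 = 49.582642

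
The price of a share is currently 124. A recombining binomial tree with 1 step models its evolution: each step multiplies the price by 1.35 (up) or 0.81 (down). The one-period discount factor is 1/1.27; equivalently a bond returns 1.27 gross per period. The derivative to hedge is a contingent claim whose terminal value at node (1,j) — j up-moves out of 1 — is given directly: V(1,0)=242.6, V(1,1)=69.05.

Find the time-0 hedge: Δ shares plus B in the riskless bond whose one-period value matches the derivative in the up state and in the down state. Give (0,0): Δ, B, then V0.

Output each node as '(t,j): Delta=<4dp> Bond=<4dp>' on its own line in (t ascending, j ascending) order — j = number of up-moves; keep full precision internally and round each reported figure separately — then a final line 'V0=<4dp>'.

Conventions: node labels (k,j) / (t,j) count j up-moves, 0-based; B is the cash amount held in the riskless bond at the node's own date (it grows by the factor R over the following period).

(0,0): Delta=-2.5918 Bond=396.0039
V0=74.6150

Under the risk-neutral measure, an up-move has probability p* = (R−d)/(u−d) = 0.8519 and values discount at R = 1.27.
At maturity the claim pays: V(1,0)=242.6000, V(1,1)=69.0500
(0,0): S=124.0000. Δ = (V_up−V_dn)/(S_up−S_dn) = (69.0500−242.6000)/(167.4000−100.4400) = -2.5918. V = [p*·69.0500 + (1−p*)·242.6000]/1.27 = 74.6150. B = V − Δ·S = 396.0039.
Check: Δ(0,0)·S0 + B(0,0) = 74.6150 = V0.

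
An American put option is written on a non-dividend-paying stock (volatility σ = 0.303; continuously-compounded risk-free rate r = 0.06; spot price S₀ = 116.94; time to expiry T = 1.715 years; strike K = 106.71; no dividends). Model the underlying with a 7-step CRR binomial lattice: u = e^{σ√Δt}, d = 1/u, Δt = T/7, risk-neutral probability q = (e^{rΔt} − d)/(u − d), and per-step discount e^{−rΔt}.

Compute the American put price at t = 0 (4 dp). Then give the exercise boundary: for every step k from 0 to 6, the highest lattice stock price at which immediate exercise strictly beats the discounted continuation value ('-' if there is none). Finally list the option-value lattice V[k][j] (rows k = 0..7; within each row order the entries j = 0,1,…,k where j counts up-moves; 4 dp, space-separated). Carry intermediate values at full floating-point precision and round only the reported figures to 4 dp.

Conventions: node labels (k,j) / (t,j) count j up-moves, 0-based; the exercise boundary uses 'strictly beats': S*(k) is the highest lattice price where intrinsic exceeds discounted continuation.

Δt=0.24500  u=1.16181  d=0.86073  q=0.51176  discount=0.98541
step 7 (expiry): payoffs max(K−S,0) = 65.7818 51.4652 32.1407 6.0565 0.0000 0.0000 0.0000 0.0000
step 6: (k=6,j=0): S=47.5507, K−S=59.1593, hold=57.6021 ⇒ V=59.1593 exercise | (k=6,j=1): S=64.1838, K−S=42.5262, hold=40.9690 ⇒ V=42.5262 exercise | (k=6,j=2): S=86.6352, K−S=20.0748, hold=18.5176 ⇒ V=20.0748 exercise | (k=6,j=3): S=116.9400, K−S=0.0000, hold=2.9139 ⇒ V=2.9139 continue | (k=6,j=4): S=157.8453, K−S=0.0000, hold=0.0000 ⇒ V=0.0000 continue | (k=6,j=5): S=213.0593, K−S=0.0000, hold=0.0000 ⇒ V=0.0000 continue | (k=6,j=6): S=287.5869, K−S=0.0000, hold=0.0000 ⇒ V=0.0000 continue  boundary S*=86.6352
step 5: (k=5,j=0): S=55.2448, K−S=51.4652, hold=49.9080 ⇒ V=51.4652 exercise | (k=5,j=1): S=74.5693, K−S=32.1407, hold=30.5835 ⇒ V=32.1407 exercise | (k=5,j=2): S=100.6535, K−S=6.0565, hold=11.1277 ⇒ V=11.1277 continue | (k=5,j=3): S=135.8618, K−S=0.0000, hold=1.4019 ⇒ V=1.4019 continue | (k=5,j=4): S=183.3860, K−S=0.0000, hold=0.0000 ⇒ V=0.0000 continue | (k=5,j=5): S=247.5339, K−S=0.0000, hold=0.0000 ⇒ V=0.0000 continue  boundary S*=74.5693
step 4: (k=4,j=0): S=64.1838, K−S=42.5262, hold=40.9690 ⇒ V=42.5262 exercise | (k=4,j=1): S=86.6352, K−S=20.0748, hold=21.0750 ⇒ V=21.0750 continue | (k=4,j=2): S=116.9400, K−S=0.0000, hold=6.0607 ⇒ V=6.0607 continue | (k=4,j=3): S=157.8453, K−S=0.0000, hold=0.6745 ⇒ V=0.6745 continue | (k=4,j=4): S=213.0593, K−S=0.0000, hold=0.0000 ⇒ V=0.0000 continue  boundary S*=64.1838
step 3: (k=3,j=0): S=74.5693, K−S=32.1407, hold=31.0879 ⇒ V=32.1407 exercise | (k=3,j=1): S=100.6535, K−S=6.0565, hold=13.1959 ⇒ V=13.1959 continue | (k=3,j=2): S=135.8618, K−S=0.0000, hold=3.2560 ⇒ V=3.2560 continue | (k=3,j=3): S=183.3860, K−S=0.0000, hold=0.3245 ⇒ V=0.3245 continue  boundary S*=74.5693
step 2: (k=2,j=0): S=86.6352, K−S=20.0748, hold=22.1179 ⇒ V=22.1179 continue | (k=2,j=1): S=116.9400, K−S=0.0000, hold=7.9907 ⇒ V=7.9907 continue | (k=2,j=2): S=157.8453, K−S=0.0000, hold=1.7302 ⇒ V=1.7302 continue  boundary S*=-
step 1: (k=1,j=0): S=100.6535, K−S=6.0565, hold=14.6709 ⇒ V=14.6709 continue | (k=1,j=1): S=135.8618, K−S=0.0000, hold=4.7170 ⇒ V=4.7170 continue  boundary S*=-
step 0: (k=0,j=0): S=116.9400, K−S=0.0000, hold=9.4371 ⇒ V=9.4371 continue  boundary S*=-

price = 9.4371
boundary = - - - 74.5693 64.1838 74.5693 86.6352
tree:
9.4371
14.6709 4.7170
22.1179 7.9907 1.7302
32.1407 13.1959 3.2560 0.3245
42.5262 21.0750 6.0607 0.6745 0.0000
51.4652 32.1407 11.1277 1.4019 0.0000 0.0000
59.1593 42.5262 20.0748 2.9139 0.0000 0.0000 0.0000
65.7818 51.4652 32.1407 6.0565 0.0000 0.0000 0.0000 0.0000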